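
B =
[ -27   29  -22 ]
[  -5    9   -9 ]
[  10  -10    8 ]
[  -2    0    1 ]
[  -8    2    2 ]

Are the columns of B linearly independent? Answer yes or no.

yes

Row reduce B to echelon form.
R2 ← R2 − (5/27)·R1: [0, 98/27, -133/27]
R3 ← R3 + (10/27)·R1: [0, 20/27, -4/27]
R4 ← R4 − (2/27)·R1: [0, -58/27, 71/27]
R5 ← R5 − (8/27)·R1: [0, -178/27, 230/27]
R3 ← R3 − (10/49)·R2: [0, 0, 6/7]
R4 ← R4 + (29/49)·R2: [0, 0, -2/7]
R5 ← R5 + (89/49)·R2: [0, 0, -3/7]
R4 ← R4 + (1/3)·R3: [0, 0, 0]
R5 ← R5 + (1/2)·R3: [0, 0, 0]
3 pivots among 3 columns.
Every column is a pivot column, so the columns are linearly independent.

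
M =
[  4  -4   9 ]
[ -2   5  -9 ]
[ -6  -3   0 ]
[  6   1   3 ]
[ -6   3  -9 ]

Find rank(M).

Row reduce to echelon form.
R2 ← R2 + (1/2)·R1: [0, 3, -9/2]
R3 ← R3 + (3/2)·R1: [0, -9, 27/2]
R4 ← R4 − (3/2)·R1: [0, 7, -21/2]
R5 ← R5 + (3/2)·R1: [0, -3, 9/2]
R3 ← R3 + (3)·R2: [0, 0, 0]
R4 ← R4 − (7/3)·R2: [0, 0, 0]
R5 ← R5 + R2: [0, 0, 0]
Echelon form has 2 nonzero rows, so rank(M) = 2.

2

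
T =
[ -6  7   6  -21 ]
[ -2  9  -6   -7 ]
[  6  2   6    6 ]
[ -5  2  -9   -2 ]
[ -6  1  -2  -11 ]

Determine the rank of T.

Row reduce to echelon form.
R2 ← R2 − (1/3)·R1: [0, 20/3, -8, 0]
R3 ← R3 + R1: [0, 9, 12, -15]
R4 ← R4 − (5/6)·R1: [0, -23/6, -14, 31/2]
R5 ← R5 − R1: [0, -6, -8, 10]
R3 ← R3 − (27/20)·R2: [0, 0, 114/5, -15]
R4 ← R4 + (23/40)·R2: [0, 0, -93/5, 31/2]
R5 ← R5 + (9/10)·R2: [0, 0, -76/5, 10]
R4 ← R4 + (31/38)·R3: [0, 0, 0, 62/19]
R5 ← R5 + (2/3)·R3: [0, 0, 0, 0]
Echelon form has 4 nonzero rows, so rank(T) = 4.

4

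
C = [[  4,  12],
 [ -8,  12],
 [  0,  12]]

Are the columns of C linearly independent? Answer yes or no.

yes

Row reduce C to echelon form.
R2 ← R2 + (2)·R1: [0, 36]
R3 ← R3 − (1/3)·R2: [0, 0]
2 pivots among 2 columns.
Every column is a pivot column, so the columns are linearly independent.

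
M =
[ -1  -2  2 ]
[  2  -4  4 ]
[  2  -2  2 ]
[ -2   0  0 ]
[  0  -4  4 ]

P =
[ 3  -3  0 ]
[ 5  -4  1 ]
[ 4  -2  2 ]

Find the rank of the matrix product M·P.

First compute MP:
[[ -5,   7,   2],
 [  2,   2,   4],
 [  4,  -2,   2],
 [ -6,   6,   0],
 [ -4,   8,   4]]
Now row reduce the product.
R2 ← R2 + (2/5)·R1: [0, 24/5, 24/5]
R3 ← R3 + (4/5)·R1: [0, 18/5, 18/5]
R4 ← R4 − (6/5)·R1: [0, -12/5, -12/5]
R5 ← R5 − (4/5)·R1: [0, 12/5, 12/5]
R3 ← R3 − (3/4)·R2: [0, 0, 0]
R4 ← R4 + (1/2)·R2: [0, 0, 0]
R5 ← R5 − (1/2)·R2: [0, 0, 0]
2 nonzero rows, so rank(MP) = 2.

2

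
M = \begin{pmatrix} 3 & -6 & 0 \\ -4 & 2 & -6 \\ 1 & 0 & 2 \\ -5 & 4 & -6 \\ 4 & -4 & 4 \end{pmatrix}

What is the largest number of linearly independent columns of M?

2

Row reduce to echelon form.
R2 ← R2 + (4/3)·R1: [0, -6, -6]
R3 ← R3 − (1/3)·R1: [0, 2, 2]
R4 ← R4 + (5/3)·R1: [0, -6, -6]
R5 ← R5 − (4/3)·R1: [0, 4, 4]
R3 ← R3 + (1/3)·R2: [0, 0, 0]
R4 ← R4 − R2: [0, 0, 0]
R5 ← R5 + (2/3)·R2: [0, 0, 0]
Echelon form has 2 nonzero rows, so rank(M) = 2.
The rank gives the maximum number of linearly independent columns: 2.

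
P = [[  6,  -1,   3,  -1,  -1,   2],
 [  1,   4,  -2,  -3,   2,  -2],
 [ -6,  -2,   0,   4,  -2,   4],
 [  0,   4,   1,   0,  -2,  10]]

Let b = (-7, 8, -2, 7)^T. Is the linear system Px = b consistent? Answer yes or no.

Row reduce the augmented matrix [P | b].
R2 ← R2 − (1/6)·R1: [0, 25/6, -5/2, -17/6, 13/6, -7/3, 55/6]
R3 ← R3 + R1: [0, -3, 3, 3, -3, 6, -9]
R3 ← R3 + (18/25)·R2: [0, 0, 6/5, 24/25, -36/25, 108/25, -12/5]
R4 ← R4 − (24/25)·R2: [0, 0, 17/5, 68/25, -102/25, 306/25, -9/5]
R4 ← R4 − (17/6)·R3: [0, 0, 0, 0, 0, 0, 5]
The echelon form has 4 nonzero rows; the last pivot sits in the augmented column, so rank(P) = 3 but rank([P|b]) = 4.
Since the ranks differ, the system is inconsistent.

no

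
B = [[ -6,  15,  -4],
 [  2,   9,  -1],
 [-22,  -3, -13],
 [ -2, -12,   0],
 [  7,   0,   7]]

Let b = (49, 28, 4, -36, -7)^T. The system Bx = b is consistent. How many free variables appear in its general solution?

0

Row reduce the augmented matrix [B | b].
R2 ← R2 + (1/3)·R1: [0, 14, -7/3, 133/3]
R3 ← R3 − (11/3)·R1: [0, -58, 5/3, -527/3]
R4 ← R4 − (1/3)·R1: [0, -17, 4/3, -157/3]
R5 ← R5 + (7/6)·R1: [0, 35/2, 7/3, 301/6]
R3 ← R3 + (29/7)·R2: [0, 0, -8, 8]
R4 ← R4 + (17/14)·R2: [0, 0, -3/2, 3/2]
R5 ← R5 − (5/4)·R2: [0, 0, 21/4, -21/4]
R4 ← R4 − (3/16)·R3: [0, 0, 0, 0]
R5 ← R5 + (21/32)·R3: [0, 0, 0, 0]
The echelon form has 3 nonzero rows, and every pivot lies in the first 3 columns, so rank(B) = rank([B|b]) = 3.
The system is consistent.
Free variables = (unknowns) − (rank) = 3 − 3 = 0.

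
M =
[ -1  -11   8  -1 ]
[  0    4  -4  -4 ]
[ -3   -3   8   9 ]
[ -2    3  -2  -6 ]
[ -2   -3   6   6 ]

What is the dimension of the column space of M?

Row reduce to echelon form.
R3 ← R3 − (3)·R1: [0, 30, -16, 12]
R4 ← R4 − (2)·R1: [0, 25, -18, -4]
R5 ← R5 − (2)·R1: [0, 19, -10, 8]
R3 ← R3 − (15/2)·R2: [0, 0, 14, 42]
R4 ← R4 − (25/4)·R2: [0, 0, 7, 21]
R5 ← R5 − (19/4)·R2: [0, 0, 9, 27]
R4 ← R4 − (1/2)·R3: [0, 0, 0, 0]
R5 ← R5 − (9/14)·R3: [0, 0, 0, 0]
Echelon form has 3 nonzero rows, so rank(M) = 3.
The column space has dimension equal to the rank: 3.

3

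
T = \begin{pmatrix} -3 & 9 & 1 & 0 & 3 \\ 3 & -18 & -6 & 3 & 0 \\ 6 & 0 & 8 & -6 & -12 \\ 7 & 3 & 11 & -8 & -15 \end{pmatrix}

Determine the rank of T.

Row reduce to echelon form.
R2 ← R2 + R1: [0, -9, -5, 3, 3]
R3 ← R3 + (2)·R1: [0, 18, 10, -6, -6]
R4 ← R4 + (7/3)·R1: [0, 24, 40/3, -8, -8]
R3 ← R3 + (2)·R2: [0, 0, 0, 0, 0]
R4 ← R4 + (8/3)·R2: [0, 0, 0, 0, 0]
Echelon form has 2 nonzero rows, so rank(T) = 2.

2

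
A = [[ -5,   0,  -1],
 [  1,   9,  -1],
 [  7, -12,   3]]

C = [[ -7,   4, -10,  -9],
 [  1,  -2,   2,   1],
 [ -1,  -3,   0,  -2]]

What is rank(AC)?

2

First compute AC:
[[ 36, -17,  50,  47],
 [  3, -11,   8,   2],
 [-64,  43, -94, -81]]
Now row reduce the product.
R2 ← R2 − (1/12)·R1: [0, -115/12, 23/6, -23/12]
R3 ← R3 + (16/9)·R1: [0, 115/9, -46/9, 23/9]
R3 ← R3 + (4/3)·R2: [0, 0, 0, 0]
2 nonzero rows, so rank(AC) = 2.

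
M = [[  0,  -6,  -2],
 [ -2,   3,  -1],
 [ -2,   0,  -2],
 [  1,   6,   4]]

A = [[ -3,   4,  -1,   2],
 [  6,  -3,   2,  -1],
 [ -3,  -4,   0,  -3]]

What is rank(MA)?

3

First compute MA:
[[-30,  26, -12,  12],
 [ 27, -13,   8,  -4],
 [ 12,   0,   2,   2],
 [ 21, -30,  11, -16]]
Now row reduce the product.
R2 ← R2 + (9/10)·R1: [0, 52/5, -14/5, 34/5]
R3 ← R3 + (2/5)·R1: [0, 52/5, -14/5, 34/5]
R4 ← R4 + (7/10)·R1: [0, -59/5, 13/5, -38/5]
R3 ← R3 − R2: [0, 0, 0, 0]
R4 ← R4 + (59/52)·R2: [0, 0, -15/26, 3/26]
Swap R3 ↔ R4
3 nonzero rows, so rank(MA) = 3.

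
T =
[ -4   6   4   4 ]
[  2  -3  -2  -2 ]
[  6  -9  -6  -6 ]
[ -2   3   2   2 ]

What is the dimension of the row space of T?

1

Row reduce to echelon form.
R2 ← R2 + (1/2)·R1: [0, 0, 0, 0]
R3 ← R3 + (3/2)·R1: [0, 0, 0, 0]
R4 ← R4 − (1/2)·R1: [0, 0, 0, 0]
Echelon form has 1 nonzero row, so rank(T) = 1.
The row space has dimension equal to the rank: 1.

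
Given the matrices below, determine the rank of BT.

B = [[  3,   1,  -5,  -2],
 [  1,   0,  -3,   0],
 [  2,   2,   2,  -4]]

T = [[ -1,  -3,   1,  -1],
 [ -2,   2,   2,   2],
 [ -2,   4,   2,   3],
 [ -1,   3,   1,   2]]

2

First compute BT:
[[  7, -33,  -7, -20],
 [  5, -15,  -5, -10],
 [ -6,  -6,   6,   0]]
Now row reduce the product.
R2 ← R2 − (5/7)·R1: [0, 60/7, 0, 30/7]
R3 ← R3 + (6/7)·R1: [0, -240/7, 0, -120/7]
R3 ← R3 + (4)·R2: [0, 0, 0, 0]
2 nonzero rows, so rank(BT) = 2.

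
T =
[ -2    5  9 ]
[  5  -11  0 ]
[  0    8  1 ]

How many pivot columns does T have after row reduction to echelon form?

Row reduce to echelon form.
R2 ← R2 + (5/2)·R1: [0, 3/2, 45/2]
R3 ← R3 − (16/3)·R2: [0, 0, -119]
Echelon form has 3 nonzero rows, so rank(T) = 3.
Each nonzero row contributes one pivot column: 3 pivot columns.

3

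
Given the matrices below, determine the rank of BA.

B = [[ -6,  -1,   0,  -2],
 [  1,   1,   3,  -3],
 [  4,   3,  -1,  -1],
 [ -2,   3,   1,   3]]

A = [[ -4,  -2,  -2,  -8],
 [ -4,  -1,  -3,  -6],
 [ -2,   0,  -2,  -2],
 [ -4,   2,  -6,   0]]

2

First compute BA:
[[ 36,   9,  27,  54],
 [ -2,  -9,   7, -20],
 [-22, -13,  -9, -48],
 [-18,   7, -25,  -4]]
Now row reduce the product.
R2 ← R2 + (1/18)·R1: [0, -17/2, 17/2, -17]
R3 ← R3 + (11/18)·R1: [0, -15/2, 15/2, -15]
R4 ← R4 + (1/2)·R1: [0, 23/2, -23/2, 23]
R3 ← R3 − (15/17)·R2: [0, 0, 0, 0]
R4 ← R4 + (23/17)·R2: [0, 0, 0, 0]
2 nonzero rows, so rank(BA) = 2.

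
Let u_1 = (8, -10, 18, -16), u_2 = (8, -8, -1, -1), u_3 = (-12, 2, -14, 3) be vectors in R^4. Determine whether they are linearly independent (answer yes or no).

yes

Form the matrix with these vectors as rows and row reduce.
R2 ← R2 − R1: [0, 2, -19, 15]
R3 ← R3 + (3/2)·R1: [0, -13, 13, -21]
R3 ← R3 + (13/2)·R2: [0, 0, -221/2, 153/2]
3 nonzero rows, so the 3 vectors span a space of dimension 3.
Since 3 = 3, the vectors are linearly independent.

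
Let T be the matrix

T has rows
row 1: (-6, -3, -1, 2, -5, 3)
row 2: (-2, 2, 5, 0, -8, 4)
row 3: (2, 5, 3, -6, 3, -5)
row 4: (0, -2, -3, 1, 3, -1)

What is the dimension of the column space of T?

Row reduce to echelon form.
R2 ← R2 − (1/3)·R1: [0, 3, 16/3, -2/3, -19/3, 3]
R3 ← R3 + (1/3)·R1: [0, 4, 8/3, -16/3, 4/3, -4]
R3 ← R3 − (4/3)·R2: [0, 0, -40/9, -40/9, 88/9, -8]
R4 ← R4 + (2/3)·R2: [0, 0, 5/9, 5/9, -11/9, 1]
R4 ← R4 + (1/8)·R3: [0, 0, 0, 0, 0, 0]
Echelon form has 3 nonzero rows, so rank(T) = 3.
The column space has dimension equal to the rank: 3.

3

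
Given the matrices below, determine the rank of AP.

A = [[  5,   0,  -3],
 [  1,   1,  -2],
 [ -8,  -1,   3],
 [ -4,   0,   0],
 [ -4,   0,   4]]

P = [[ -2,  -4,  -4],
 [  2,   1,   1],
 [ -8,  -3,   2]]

3

First compute AP:
[[ 14, -11, -26],
 [ 16,   3,  -7],
 [-10,  22,  37],
 [  8,  16,  16],
 [-24,   4,  24]]
Now row reduce the product.
R2 ← R2 − (8/7)·R1: [0, 109/7, 159/7]
R3 ← R3 + (5/7)·R1: [0, 99/7, 129/7]
R4 ← R4 − (4/7)·R1: [0, 156/7, 216/7]
R5 ← R5 + (12/7)·R1: [0, -104/7, -144/7]
R3 ← R3 − (99/109)·R2: [0, 0, -240/109]
R4 ← R4 − (156/109)·R2: [0, 0, -180/109]
R5 ← R5 + (104/109)·R2: [0, 0, 120/109]
R4 ← R4 − (3/4)·R3: [0, 0, 0]
R5 ← R5 + (1/2)·R3: [0, 0, 0]
3 nonzero rows, so rank(AP) = 3.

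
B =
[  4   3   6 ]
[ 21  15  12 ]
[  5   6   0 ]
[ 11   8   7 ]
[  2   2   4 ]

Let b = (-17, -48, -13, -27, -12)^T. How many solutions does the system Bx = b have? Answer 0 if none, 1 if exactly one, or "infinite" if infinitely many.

1

Row reduce the augmented matrix [B | b].
R2 ← R2 − (21/4)·R1: [0, -3/4, -39/2, 165/4]
R3 ← R3 − (5/4)·R1: [0, 9/4, -15/2, 33/4]
R4 ← R4 − (11/4)·R1: [0, -1/4, -19/2, 79/4]
R5 ← R5 − (1/2)·R1: [0, 1/2, 1, -7/2]
R3 ← R3 + (3)·R2: [0, 0, -66, 132]
R4 ← R4 − (1/3)·R2: [0, 0, -3, 6]
R5 ← R5 + (2/3)·R2: [0, 0, -12, 24]
R4 ← R4 − (1/22)·R3: [0, 0, 0, 0]
R5 ← R5 − (2/11)·R3: [0, 0, 0, 0]
The echelon form has 3 nonzero rows, and every pivot lies in the first 3 columns, so rank(B) = rank([B|b]) = 3.
The system is consistent.
rank = 3 = number of unknowns, so the solution is unique.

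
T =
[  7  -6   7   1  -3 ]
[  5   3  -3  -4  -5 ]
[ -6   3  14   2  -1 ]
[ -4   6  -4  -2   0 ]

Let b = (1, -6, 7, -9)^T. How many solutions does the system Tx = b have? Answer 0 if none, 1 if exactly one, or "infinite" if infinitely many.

Row reduce the augmented matrix [T | b].
R2 ← R2 − (5/7)·R1: [0, 51/7, -8, -33/7, -20/7, -47/7]
R3 ← R3 + (6/7)·R1: [0, -15/7, 20, 20/7, -25/7, 55/7]
R4 ← R4 + (4/7)·R1: [0, 18/7, 0, -10/7, -12/7, -59/7]
R3 ← R3 + (5/17)·R2: [0, 0, 300/17, 25/17, -75/17, 100/17]
R4 ← R4 − (6/17)·R2: [0, 0, 48/17, 4/17, -12/17, -103/17]
R4 ← R4 − (4/25)·R3: [0, 0, 0, 0, 0, -7]
The echelon form has 4 nonzero rows; the last pivot sits in the augmented column, so rank(T) = 3 but rank([T|b]) = 4.
Since the ranks differ, the system is inconsistent.
It has no solutions.

0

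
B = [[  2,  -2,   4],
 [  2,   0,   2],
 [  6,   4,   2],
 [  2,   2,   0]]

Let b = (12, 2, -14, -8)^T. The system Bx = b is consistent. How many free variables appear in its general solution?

Row reduce the augmented matrix [B | b].
R2 ← R2 − R1: [0, 2, -2, -10]
R3 ← R3 − (3)·R1: [0, 10, -10, -50]
R4 ← R4 − R1: [0, 4, -4, -20]
R3 ← R3 − (5)·R2: [0, 0, 0, 0]
R4 ← R4 − (2)·R2: [0, 0, 0, 0]
The echelon form has 2 nonzero rows, and every pivot lies in the first 3 columns, so rank(B) = rank([B|b]) = 2.
The system is consistent.
Free variables = (unknowns) − (rank) = 3 − 2 = 1.

1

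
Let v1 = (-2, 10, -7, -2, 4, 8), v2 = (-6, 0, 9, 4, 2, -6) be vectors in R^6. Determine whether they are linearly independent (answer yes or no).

yes

Form the matrix with these vectors as rows and row reduce.
R2 ← R2 − (3)·R1: [0, -30, 30, 10, -10, -30]
2 nonzero rows, so the 2 vectors span a space of dimension 2.
Since 2 = 2, the vectors are linearly independent.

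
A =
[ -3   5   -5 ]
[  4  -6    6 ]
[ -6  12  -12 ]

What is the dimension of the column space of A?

2

Row reduce to echelon form.
R2 ← R2 + (4/3)·R1: [0, 2/3, -2/3]
R3 ← R3 − (2)·R1: [0, 2, -2]
R3 ← R3 − (3)·R2: [0, 0, 0]
Echelon form has 2 nonzero rows, so rank(A) = 2.
The column space has dimension equal to the rank: 2.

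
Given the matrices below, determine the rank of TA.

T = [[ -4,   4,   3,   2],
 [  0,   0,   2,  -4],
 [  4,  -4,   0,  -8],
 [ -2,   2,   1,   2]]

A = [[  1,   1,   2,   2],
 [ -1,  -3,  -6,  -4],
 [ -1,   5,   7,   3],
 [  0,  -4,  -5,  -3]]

2

First compute TA:
[[-11,  -9, -21, -21],
 [ -2,  26,  34,  18],
 [  8,  48,  72,  48],
 [ -5, -11, -19, -15]]
Now row reduce the product.
R2 ← R2 − (2/11)·R1: [0, 304/11, 416/11, 240/11]
R3 ← R3 + (8/11)·R1: [0, 456/11, 624/11, 360/11]
R4 ← R4 − (5/11)·R1: [0, -76/11, -104/11, -60/11]
R3 ← R3 − (3/2)·R2: [0, 0, 0, 0]
R4 ← R4 + (1/4)·R2: [0, 0, 0, 0]
2 nonzero rows, so rank(TA) = 2.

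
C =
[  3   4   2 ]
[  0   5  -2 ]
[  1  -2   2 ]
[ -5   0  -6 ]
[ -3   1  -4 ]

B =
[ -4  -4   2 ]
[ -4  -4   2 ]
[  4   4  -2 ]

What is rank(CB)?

1

First compute CB:
[[-20, -20,  10],
 [-28, -28,  14],
 [ 12,  12,  -6],
 [ -4,  -4,   2],
 [ -8,  -8,   4]]
Now row reduce the product.
R2 ← R2 − (7/5)·R1: [0, 0, 0]
R3 ← R3 + (3/5)·R1: [0, 0, 0]
R4 ← R4 − (1/5)·R1: [0, 0, 0]
R5 ← R5 − (2/5)·R1: [0, 0, 0]
1 nonzero row, so rank(CB) = 1.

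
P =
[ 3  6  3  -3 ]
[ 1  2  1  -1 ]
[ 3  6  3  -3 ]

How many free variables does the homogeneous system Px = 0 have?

3

Row reduce to echelon form.
R2 ← R2 − (1/3)·R1: [0, 0, 0, 0]
R3 ← R3 − R1: [0, 0, 0, 0]
1 nonzero row, so rank(P) = 1.
P has 4 columns; by rank–nullity, nullity = 4 − 1 = 3.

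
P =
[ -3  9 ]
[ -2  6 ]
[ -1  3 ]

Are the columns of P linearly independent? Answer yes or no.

Row reduce P to echelon form.
R2 ← R2 − (2/3)·R1: [0, 0]
R3 ← R3 − (1/3)·R1: [0, 0]
1 pivot among 2 columns.
Only 1 < 2 pivot columns, so the columns are linearly dependent.

no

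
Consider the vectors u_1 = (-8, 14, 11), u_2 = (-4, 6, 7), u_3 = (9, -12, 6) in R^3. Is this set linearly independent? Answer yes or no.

yes

Form the matrix with these vectors as rows and row reduce.
R2 ← R2 − (1/2)·R1: [0, -1, 3/2]
R3 ← R3 + (9/8)·R1: [0, 15/4, 147/8]
R3 ← R3 + (15/4)·R2: [0, 0, 24]
3 nonzero rows, so the 3 vectors span a space of dimension 3.
Since 3 = 3, the vectors are linearly independent.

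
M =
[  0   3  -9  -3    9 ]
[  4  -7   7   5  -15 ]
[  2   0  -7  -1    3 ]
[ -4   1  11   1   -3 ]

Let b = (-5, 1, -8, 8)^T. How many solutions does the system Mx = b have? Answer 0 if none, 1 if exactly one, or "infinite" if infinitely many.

0

Row reduce the augmented matrix [M | b].
Swap R1 ↔ R2
R3 ← R3 − (1/2)·R1: [0, 7/2, -21/2, -7/2, 21/2, -17/2]
R4 ← R4 + R1: [0, -6, 18, 6, -18, 9]
R3 ← R3 − (7/6)·R2: [0, 0, 0, 0, 0, -8/3]
R4 ← R4 + (2)·R2: [0, 0, 0, 0, 0, -1]
R4 ← R4 − (3/8)·R3: [0, 0, 0, 0, 0, 0]
The echelon form has 3 nonzero rows; the last pivot sits in the augmented column, so rank(M) = 2 but rank([M|b]) = 3.
Since the ranks differ, the system is inconsistent.
It has no solutions.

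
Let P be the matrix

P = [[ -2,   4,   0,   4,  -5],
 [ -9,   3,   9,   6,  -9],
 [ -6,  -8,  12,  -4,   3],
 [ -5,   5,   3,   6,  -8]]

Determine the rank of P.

Row reduce to echelon form.
R2 ← R2 − (9/2)·R1: [0, -15, 9, -12, 27/2]
R3 ← R3 − (3)·R1: [0, -20, 12, -16, 18]
R4 ← R4 − (5/2)·R1: [0, -5, 3, -4, 9/2]
R3 ← R3 − (4/3)·R2: [0, 0, 0, 0, 0]
R4 ← R4 − (1/3)·R2: [0, 0, 0, 0, 0]
Echelon form has 2 nonzero rows, so rank(P) = 2.

2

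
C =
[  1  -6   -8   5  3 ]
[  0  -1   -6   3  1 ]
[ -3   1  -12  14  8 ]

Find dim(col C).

Row reduce to echelon form.
R3 ← R3 + (3)·R1: [0, -17, -36, 29, 17]
R3 ← R3 − (17)·R2: [0, 0, 66, -22, 0]
Echelon form has 3 nonzero rows, so rank(C) = 3.
The column space has dimension equal to the rank: 3.

3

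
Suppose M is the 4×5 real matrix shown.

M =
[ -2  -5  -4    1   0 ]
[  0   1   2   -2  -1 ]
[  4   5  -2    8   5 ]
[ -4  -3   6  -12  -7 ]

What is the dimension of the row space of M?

2

Row reduce to echelon form.
R3 ← R3 + (2)·R1: [0, -5, -10, 10, 5]
R4 ← R4 − (2)·R1: [0, 7, 14, -14, -7]
R3 ← R3 + (5)·R2: [0, 0, 0, 0, 0]
R4 ← R4 − (7)·R2: [0, 0, 0, 0, 0]
Echelon form has 2 nonzero rows, so rank(M) = 2.
The row space has dimension equal to the rank: 2.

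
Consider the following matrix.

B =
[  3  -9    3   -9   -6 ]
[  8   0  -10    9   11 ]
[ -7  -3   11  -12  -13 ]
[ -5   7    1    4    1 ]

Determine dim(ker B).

Row reduce to echelon form.
R2 ← R2 − (8/3)·R1: [0, 24, -18, 33, 27]
R3 ← R3 + (7/3)·R1: [0, -24, 18, -33, -27]
R4 ← R4 + (5/3)·R1: [0, -8, 6, -11, -9]
R3 ← R3 + R2: [0, 0, 0, 0, 0]
R4 ← R4 + (1/3)·R2: [0, 0, 0, 0, 0]
2 nonzero rows, so rank(B) = 2.
B has 5 columns; by rank–nullity, nullity = 5 − 2 = 3.

3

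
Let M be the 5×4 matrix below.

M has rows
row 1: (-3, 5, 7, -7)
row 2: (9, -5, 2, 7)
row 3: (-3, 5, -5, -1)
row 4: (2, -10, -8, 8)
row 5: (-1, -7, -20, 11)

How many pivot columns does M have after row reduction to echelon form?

3

Row reduce to echelon form.
R2 ← R2 + (3)·R1: [0, 10, 23, -14]
R3 ← R3 − R1: [0, 0, -12, 6]
R4 ← R4 + (2/3)·R1: [0, -20/3, -10/3, 10/3]
R5 ← R5 − (1/3)·R1: [0, -26/3, -67/3, 40/3]
R4 ← R4 + (2/3)·R2: [0, 0, 12, -6]
R5 ← R5 + (13/15)·R2: [0, 0, -12/5, 6/5]
R4 ← R4 + R3: [0, 0, 0, 0]
R5 ← R5 − (1/5)·R3: [0, 0, 0, 0]
Echelon form has 3 nonzero rows, so rank(M) = 3.
Each nonzero row contributes one pivot column: 3 pivot columns.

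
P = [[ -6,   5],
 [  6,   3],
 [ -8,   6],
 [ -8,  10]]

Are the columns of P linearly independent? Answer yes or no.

Row reduce P to echelon form.
R2 ← R2 + R1: [0, 8]
R3 ← R3 − (4/3)·R1: [0, -2/3]
R4 ← R4 − (4/3)·R1: [0, 10/3]
R3 ← R3 + (1/12)·R2: [0, 0]
R4 ← R4 − (5/12)·R2: [0, 0]
2 pivots among 2 columns.
Every column is a pivot column, so the columns are linearly independent.

yes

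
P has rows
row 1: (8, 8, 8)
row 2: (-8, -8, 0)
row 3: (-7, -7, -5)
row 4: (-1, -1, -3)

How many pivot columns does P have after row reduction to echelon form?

2

Row reduce to echelon form.
R2 ← R2 + R1: [0, 0, 8]
R3 ← R3 + (7/8)·R1: [0, 0, 2]
R4 ← R4 + (1/8)·R1: [0, 0, -2]
R3 ← R3 − (1/4)·R2: [0, 0, 0]
R4 ← R4 + (1/4)·R2: [0, 0, 0]
Echelon form has 2 nonzero rows, so rank(P) = 2.
Each nonzero row contributes one pivot column: 2 pivot columns.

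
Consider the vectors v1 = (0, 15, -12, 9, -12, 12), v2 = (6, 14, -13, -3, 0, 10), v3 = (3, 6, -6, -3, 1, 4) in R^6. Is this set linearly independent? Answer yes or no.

Form the matrix with these vectors as rows and row reduce.
Swap R1 ↔ R2
R3 ← R3 − (1/2)·R1: [0, -1, 1/2, -3/2, 1, -1]
R3 ← R3 + (1/15)·R2: [0, 0, -3/10, -9/10, 1/5, -1/5]
3 nonzero rows, so the 3 vectors span a space of dimension 3.
Since 3 = 3, the vectors are linearly independent.

yes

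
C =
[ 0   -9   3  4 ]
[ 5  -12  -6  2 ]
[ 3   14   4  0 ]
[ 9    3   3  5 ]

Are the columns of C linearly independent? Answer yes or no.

no

Row reduce C to echelon form.
Swap R1 ↔ R2
R3 ← R3 − (3/5)·R1: [0, 106/5, 38/5, -6/5]
R4 ← R4 − (9/5)·R1: [0, 123/5, 69/5, 7/5]
R3 ← R3 + (106/45)·R2: [0, 0, 44/3, 74/9]
R4 ← R4 + (41/15)·R2: [0, 0, 22, 37/3]
R4 ← R4 − (3/2)·R3: [0, 0, 0, 0]
3 pivots among 4 columns.
Only 3 < 4 pivot columns, so the columns are linearly dependent.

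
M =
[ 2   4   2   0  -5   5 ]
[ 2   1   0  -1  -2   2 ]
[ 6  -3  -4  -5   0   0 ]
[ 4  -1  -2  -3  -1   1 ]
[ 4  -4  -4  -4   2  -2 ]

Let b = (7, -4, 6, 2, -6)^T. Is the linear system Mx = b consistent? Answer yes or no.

no

Row reduce the augmented matrix [M | b].
R2 ← R2 − R1: [0, -3, -2, -1, 3, -3, -11]
R3 ← R3 − (3)·R1: [0, -15, -10, -5, 15, -15, -15]
R4 ← R4 − (2)·R1: [0, -9, -6, -3, 9, -9, -12]
R5 ← R5 − (2)·R1: [0, -12, -8, -4, 12, -12, -20]
R3 ← R3 − (5)·R2: [0, 0, 0, 0, 0, 0, 40]
R4 ← R4 − (3)·R2: [0, 0, 0, 0, 0, 0, 21]
R5 ← R5 − (4)·R2: [0, 0, 0, 0, 0, 0, 24]
R4 ← R4 − (21/40)·R3: [0, 0, 0, 0, 0, 0, 0]
R5 ← R5 − (3/5)·R3: [0, 0, 0, 0, 0, 0, 0]
The echelon form has 3 nonzero rows; the last pivot sits in the augmented column, so rank(M) = 2 but rank([M|b]) = 3.
Since the ranks differ, the system is inconsistent.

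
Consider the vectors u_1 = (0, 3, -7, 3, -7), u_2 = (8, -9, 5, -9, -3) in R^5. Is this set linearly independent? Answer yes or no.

Form the matrix with these vectors as rows and row reduce.
Swap R1 ↔ R2
2 nonzero rows, so the 2 vectors span a space of dimension 2.
Since 2 = 2, the vectors are linearly independent.

yes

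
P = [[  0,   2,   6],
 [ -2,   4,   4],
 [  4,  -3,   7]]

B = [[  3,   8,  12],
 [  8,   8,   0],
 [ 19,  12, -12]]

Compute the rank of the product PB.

2

First compute PB:
[[130,  88, -72],
 [102,  64, -72],
 [121,  92, -36]]
Now row reduce the product.
R2 ← R2 − (51/65)·R1: [0, -328/65, -1008/65]
R3 ← R3 − (121/130)·R1: [0, 656/65, 2016/65]
R3 ← R3 + (2)·R2: [0, 0, 0]
2 nonzero rows, so rank(PB) = 2.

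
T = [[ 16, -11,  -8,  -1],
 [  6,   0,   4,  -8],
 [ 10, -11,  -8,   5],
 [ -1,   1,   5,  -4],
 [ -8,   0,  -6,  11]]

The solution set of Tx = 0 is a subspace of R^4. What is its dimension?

Row reduce to echelon form.
R2 ← R2 − (3/8)·R1: [0, 33/8, 7, -61/8]
R3 ← R3 − (5/8)·R1: [0, -33/8, -3, 45/8]
R4 ← R4 + (1/16)·R1: [0, 5/16, 9/2, -65/16]
R5 ← R5 + (1/2)·R1: [0, -11/2, -10, 21/2]
R3 ← R3 + R2: [0, 0, 4, -2]
R4 ← R4 − (5/66)·R2: [0, 0, 131/33, -115/33]
R5 ← R5 + (4/3)·R2: [0, 0, -2/3, 1/3]
R4 ← R4 − (131/132)·R3: [0, 0, 0, -3/2]
R5 ← R5 + (1/6)·R3: [0, 0, 0, 0]
4 nonzero rows, so rank(T) = 4.
T has 4 columns; by rank–nullity, nullity = 4 − 4 = 0.

0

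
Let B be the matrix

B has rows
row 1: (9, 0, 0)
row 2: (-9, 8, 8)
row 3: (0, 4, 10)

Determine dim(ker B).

Row reduce to echelon form.
R2 ← R2 + R1: [0, 8, 8]
R3 ← R3 − (1/2)·R2: [0, 0, 6]
3 nonzero rows, so rank(B) = 3.
B has 3 columns; by rank–nullity, nullity = 3 − 3 = 0.

0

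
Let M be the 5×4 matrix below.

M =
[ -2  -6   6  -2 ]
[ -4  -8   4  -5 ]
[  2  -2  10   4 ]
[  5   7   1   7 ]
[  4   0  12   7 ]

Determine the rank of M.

2

Row reduce to echelon form.
R2 ← R2 − (2)·R1: [0, 4, -8, -1]
R3 ← R3 + R1: [0, -8, 16, 2]
R4 ← R4 + (5/2)·R1: [0, -8, 16, 2]
R5 ← R5 + (2)·R1: [0, -12, 24, 3]
R3 ← R3 + (2)·R2: [0, 0, 0, 0]
R4 ← R4 + (2)·R2: [0, 0, 0, 0]
R5 ← R5 + (3)·R2: [0, 0, 0, 0]
Echelon form has 2 nonzero rows, so rank(M) = 2.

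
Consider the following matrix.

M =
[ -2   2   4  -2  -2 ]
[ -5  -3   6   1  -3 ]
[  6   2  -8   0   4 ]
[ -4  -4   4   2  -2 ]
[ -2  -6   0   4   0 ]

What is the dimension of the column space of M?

2

Row reduce to echelon form.
R2 ← R2 − (5/2)·R1: [0, -8, -4, 6, 2]
R3 ← R3 + (3)·R1: [0, 8, 4, -6, -2]
R4 ← R4 − (2)·R1: [0, -8, -4, 6, 2]
R5 ← R5 − R1: [0, -8, -4, 6, 2]
R3 ← R3 + R2: [0, 0, 0, 0, 0]
R4 ← R4 − R2: [0, 0, 0, 0, 0]
R5 ← R5 − R2: [0, 0, 0, 0, 0]
Echelon form has 2 nonzero rows, so rank(M) = 2.
The column space has dimension equal to the rank: 2.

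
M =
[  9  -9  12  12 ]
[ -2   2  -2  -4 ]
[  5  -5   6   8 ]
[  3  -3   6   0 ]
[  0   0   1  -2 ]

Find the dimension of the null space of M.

Row reduce to echelon form.
R2 ← R2 + (2/9)·R1: [0, 0, 2/3, -4/3]
R3 ← R3 − (5/9)·R1: [0, 0, -2/3, 4/3]
R4 ← R4 − (1/3)·R1: [0, 0, 2, -4]
R3 ← R3 + R2: [0, 0, 0, 0]
R4 ← R4 − (3)·R2: [0, 0, 0, 0]
R5 ← R5 − (3/2)·R2: [0, 0, 0, 0]
2 nonzero rows, so rank(M) = 2.
M has 4 columns; by rank–nullity, nullity = 4 − 2 = 2.

2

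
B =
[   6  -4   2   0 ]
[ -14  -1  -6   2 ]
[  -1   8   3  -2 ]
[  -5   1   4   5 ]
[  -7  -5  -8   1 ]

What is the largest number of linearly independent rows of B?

4

Row reduce to echelon form.
R2 ← R2 + (7/3)·R1: [0, -31/3, -4/3, 2]
R3 ← R3 + (1/6)·R1: [0, 22/3, 10/3, -2]
R4 ← R4 + (5/6)·R1: [0, -7/3, 17/3, 5]
R5 ← R5 + (7/6)·R1: [0, -29/3, -17/3, 1]
R3 ← R3 + (22/31)·R2: [0, 0, 74/31, -18/31]
R4 ← R4 − (7/31)·R2: [0, 0, 185/31, 141/31]
R5 ← R5 − (29/31)·R2: [0, 0, -137/31, -27/31]
R4 ← R4 − (5/2)·R3: [0, 0, 0, 6]
R5 ← R5 + (137/74)·R3: [0, 0, 0, -72/37]
R5 ← R5 + (12/37)·R4: [0, 0, 0, 0]
Echelon form has 4 nonzero rows, so rank(B) = 4.
The rank gives the maximum number of linearly independent rows: 4.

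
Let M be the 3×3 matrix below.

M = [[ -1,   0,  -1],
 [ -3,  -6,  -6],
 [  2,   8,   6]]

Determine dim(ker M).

1

Row reduce to echelon form.
R2 ← R2 − (3)·R1: [0, -6, -3]
R3 ← R3 + (2)·R1: [0, 8, 4]
R3 ← R3 + (4/3)·R2: [0, 0, 0]
2 nonzero rows, so rank(M) = 2.
M has 3 columns; by rank–nullity, nullity = 3 − 2 = 1.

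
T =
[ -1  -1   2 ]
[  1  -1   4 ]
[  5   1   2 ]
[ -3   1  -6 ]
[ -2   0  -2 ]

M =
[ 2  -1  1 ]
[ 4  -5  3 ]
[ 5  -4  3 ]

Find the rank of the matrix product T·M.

First compute TM:
[[  4,  -2,   2],
 [ 18, -12,  10],
 [ 24, -18,  14],
 [-32,  22, -18],
 [-14,  10,  -8]]
Now row reduce the product.
R2 ← R2 − (9/2)·R1: [0, -3, 1]
R3 ← R3 − (6)·R1: [0, -6, 2]
R4 ← R4 + (8)·R1: [0, 6, -2]
R5 ← R5 + (7/2)·R1: [0, 3, -1]
R3 ← R3 − (2)·R2: [0, 0, 0]
R4 ← R4 + (2)·R2: [0, 0, 0]
R5 ← R5 + R2: [0, 0, 0]
2 nonzero rows, so rank(TM) = 2.

2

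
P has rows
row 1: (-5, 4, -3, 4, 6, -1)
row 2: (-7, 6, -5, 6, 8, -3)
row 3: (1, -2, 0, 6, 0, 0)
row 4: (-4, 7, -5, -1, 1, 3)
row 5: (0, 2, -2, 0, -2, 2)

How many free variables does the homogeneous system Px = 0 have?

2

Row reduce to echelon form.
R2 ← R2 − (7/5)·R1: [0, 2/5, -4/5, 2/5, -2/5, -8/5]
R3 ← R3 + (1/5)·R1: [0, -6/5, -3/5, 34/5, 6/5, -1/5]
R4 ← R4 − (4/5)·R1: [0, 19/5, -13/5, -21/5, -19/5, 19/5]
R3 ← R3 + (3)·R2: [0, 0, -3, 8, 0, -5]
R4 ← R4 − (19/2)·R2: [0, 0, 5, -8, 0, 19]
R5 ← R5 − (5)·R2: [0, 0, 2, -2, 0, 10]
R4 ← R4 + (5/3)·R3: [0, 0, 0, 16/3, 0, 32/3]
R5 ← R5 + (2/3)·R3: [0, 0, 0, 10/3, 0, 20/3]
R5 ← R5 − (5/8)·R4: [0, 0, 0, 0, 0, 0]
4 nonzero rows, so rank(P) = 4.
P has 6 columns; by rank–nullity, nullity = 6 − 4 = 2.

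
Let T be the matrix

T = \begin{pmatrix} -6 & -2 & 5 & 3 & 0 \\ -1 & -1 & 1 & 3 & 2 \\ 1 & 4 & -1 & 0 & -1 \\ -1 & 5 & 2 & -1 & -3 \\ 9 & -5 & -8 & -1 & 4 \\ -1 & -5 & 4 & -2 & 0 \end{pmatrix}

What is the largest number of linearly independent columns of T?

Row reduce to echelon form.
R2 ← R2 − (1/6)·R1: [0, -2/3, 1/6, 5/2, 2]
R3 ← R3 + (1/6)·R1: [0, 11/3, -1/6, 1/2, -1]
R4 ← R4 − (1/6)·R1: [0, 16/3, 7/6, -3/2, -3]
R5 ← R5 + (3/2)·R1: [0, -8, -1/2, 7/2, 4]
R6 ← R6 − (1/6)·R1: [0, -14/3, 19/6, -5/2, 0]
R3 ← R3 + (11/2)·R2: [0, 0, 3/4, 57/4, 10]
R4 ← R4 + (8)·R2: [0, 0, 5/2, 37/2, 13]
R5 ← R5 − (12)·R2: [0, 0, -5/2, -53/2, -20]
R6 ← R6 − (7)·R2: [0, 0, 2, -20, -14]
R4 ← R4 − (10/3)·R3: [0, 0, 0, -29, -61/3]
R5 ← R5 + (10/3)·R3: [0, 0, 0, 21, 40/3]
R6 ← R6 − (8/3)·R3: [0, 0, 0, -58, -122/3]
R5 ← R5 + (21/29)·R4: [0, 0, 0, 0, -121/87]
R6 ← R6 − (2)·R4: [0, 0, 0, 0, 0]
Echelon form has 5 nonzero rows, so rank(T) = 5.
The rank gives the maximum number of linearly independent columns: 5.

5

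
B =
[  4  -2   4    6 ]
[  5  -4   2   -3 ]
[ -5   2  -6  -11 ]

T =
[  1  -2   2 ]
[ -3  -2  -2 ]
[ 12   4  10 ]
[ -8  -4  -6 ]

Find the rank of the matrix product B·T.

2

First compute BT:
[[ 10, -12,  16],
 [ 65,  18,  56],
 [  5,  26,  -8]]
Now row reduce the product.
R2 ← R2 − (13/2)·R1: [0, 96, -48]
R3 ← R3 − (1/2)·R1: [0, 32, -16]
R3 ← R3 − (1/3)·R2: [0, 0, 0]
2 nonzero rows, so rank(BT) = 2.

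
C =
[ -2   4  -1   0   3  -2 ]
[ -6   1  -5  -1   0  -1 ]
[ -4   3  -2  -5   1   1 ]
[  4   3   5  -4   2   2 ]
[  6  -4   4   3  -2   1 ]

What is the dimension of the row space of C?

Row reduce to echelon form.
R2 ← R2 − (3)·R1: [0, -11, -2, -1, -9, 5]
R3 ← R3 − (2)·R1: [0, -5, 0, -5, -5, 5]
R4 ← R4 + (2)·R1: [0, 11, 3, -4, 8, -2]
R5 ← R5 + (3)·R1: [0, 8, 1, 3, 7, -5]
R3 ← R3 − (5/11)·R2: [0, 0, 10/11, -50/11, -10/11, 30/11]
R4 ← R4 + R2: [0, 0, 1, -5, -1, 3]
R5 ← R5 + (8/11)·R2: [0, 0, -5/11, 25/11, 5/11, -15/11]
R4 ← R4 − (11/10)·R3: [0, 0, 0, 0, 0, 0]
R5 ← R5 + (1/2)·R3: [0, 0, 0, 0, 0, 0]
Echelon form has 3 nonzero rows, so rank(C) = 3.
The row space has dimension equal to the rank: 3.

3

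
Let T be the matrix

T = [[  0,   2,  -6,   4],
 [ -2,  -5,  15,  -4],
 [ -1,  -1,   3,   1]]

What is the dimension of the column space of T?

Row reduce to echelon form.
Swap R1 ↔ R2
R3 ← R3 − (1/2)·R1: [0, 3/2, -9/2, 3]
R3 ← R3 − (3/4)·R2: [0, 0, 0, 0]
Echelon form has 2 nonzero rows, so rank(T) = 2.
The column space has dimension equal to the rank: 2.

2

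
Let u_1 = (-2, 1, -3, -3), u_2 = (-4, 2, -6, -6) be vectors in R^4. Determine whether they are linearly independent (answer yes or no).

Form the matrix with these vectors as rows and row reduce.
R2 ← R2 − (2)·R1: [0, 0, 0, 0]
1 nonzero row, so the 2 vectors span a space of dimension 1.
Since 1 < 2, the vectors are linearly dependent.

no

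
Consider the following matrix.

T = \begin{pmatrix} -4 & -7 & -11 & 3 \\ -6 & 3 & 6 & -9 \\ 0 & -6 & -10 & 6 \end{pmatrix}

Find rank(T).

Row reduce to echelon form.
R2 ← R2 − (3/2)·R1: [0, 27/2, 45/2, -27/2]
R3 ← R3 + (4/9)·R2: [0, 0, 0, 0]
Echelon form has 2 nonzero rows, so rank(T) = 2.

2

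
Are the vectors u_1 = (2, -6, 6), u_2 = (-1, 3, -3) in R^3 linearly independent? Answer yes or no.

no

Form the matrix with these vectors as rows and row reduce.
R2 ← R2 + (1/2)·R1: [0, 0, 0]
1 nonzero row, so the 2 vectors span a space of dimension 1.
Since 1 < 2, the vectors are linearly dependent.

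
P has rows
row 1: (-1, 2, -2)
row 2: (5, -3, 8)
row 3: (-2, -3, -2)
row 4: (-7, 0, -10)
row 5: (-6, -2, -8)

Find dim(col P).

2

Row reduce to echelon form.
R2 ← R2 + (5)·R1: [0, 7, -2]
R3 ← R3 − (2)·R1: [0, -7, 2]
R4 ← R4 − (7)·R1: [0, -14, 4]
R5 ← R5 − (6)·R1: [0, -14, 4]
R3 ← R3 + R2: [0, 0, 0]
R4 ← R4 + (2)·R2: [0, 0, 0]
R5 ← R5 + (2)·R2: [0, 0, 0]
Echelon form has 2 nonzero rows, so rank(P) = 2.
The column space has dimension equal to the rank: 2.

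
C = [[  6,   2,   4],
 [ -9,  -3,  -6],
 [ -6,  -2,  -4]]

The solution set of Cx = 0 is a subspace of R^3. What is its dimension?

Row reduce to echelon form.
R2 ← R2 + (3/2)·R1: [0, 0, 0]
R3 ← R3 + R1: [0, 0, 0]
1 nonzero row, so rank(C) = 1.
C has 3 columns; by rank–nullity, nullity = 3 − 1 = 2.

2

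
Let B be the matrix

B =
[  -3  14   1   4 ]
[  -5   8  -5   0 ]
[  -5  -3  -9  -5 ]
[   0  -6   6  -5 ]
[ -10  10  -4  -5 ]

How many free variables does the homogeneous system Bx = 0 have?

1

Row reduce to echelon form.
R2 ← R2 − (5/3)·R1: [0, -46/3, -20/3, -20/3]
R3 ← R3 − (5/3)·R1: [0, -79/3, -32/3, -35/3]
R5 ← R5 − (10/3)·R1: [0, -110/3, -22/3, -55/3]
R3 ← R3 − (79/46)·R2: [0, 0, 18/23, -5/23]
R4 ← R4 − (9/23)·R2: [0, 0, 198/23, -55/23]
R5 ← R5 − (55/23)·R2: [0, 0, 198/23, -55/23]
R4 ← R4 − (11)·R3: [0, 0, 0, 0]
R5 ← R5 − (11)·R3: [0, 0, 0, 0]
3 nonzero rows, so rank(B) = 3.
B has 4 columns; by rank–nullity, nullity = 4 − 3 = 1.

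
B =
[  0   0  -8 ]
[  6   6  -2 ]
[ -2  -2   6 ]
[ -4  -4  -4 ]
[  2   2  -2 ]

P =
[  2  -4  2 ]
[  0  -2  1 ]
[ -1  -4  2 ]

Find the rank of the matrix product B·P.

2

First compute BP:
[[  8,  32, -16],
 [ 14, -28,  14],
 [-10, -12,   6],
 [ -4,  40, -20],
 [  6,  -4,   2]]
Now row reduce the product.
R2 ← R2 − (7/4)·R1: [0, -84, 42]
R3 ← R3 + (5/4)·R1: [0, 28, -14]
R4 ← R4 + (1/2)·R1: [0, 56, -28]
R5 ← R5 − (3/4)·R1: [0, -28, 14]
R3 ← R3 + (1/3)·R2: [0, 0, 0]
R4 ← R4 + (2/3)·R2: [0, 0, 0]
R5 ← R5 − (1/3)·R2: [0, 0, 0]
2 nonzero rows, so rank(BP) = 2.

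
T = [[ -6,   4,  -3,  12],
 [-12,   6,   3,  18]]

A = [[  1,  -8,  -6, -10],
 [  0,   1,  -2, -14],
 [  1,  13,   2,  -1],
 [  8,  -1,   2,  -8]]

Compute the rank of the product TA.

2

First compute TA:
[[ 87,   1,  46, -89],
 [135, 123, 102, -111]]
Now row reduce the product.
R2 ← R2 − (45/29)·R1: [0, 3522/29, 888/29, 786/29]
2 nonzero rows, so rank(TA) = 2.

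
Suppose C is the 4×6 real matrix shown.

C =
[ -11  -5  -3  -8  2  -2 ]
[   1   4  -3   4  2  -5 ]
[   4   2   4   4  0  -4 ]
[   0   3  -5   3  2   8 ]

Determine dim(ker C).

2

Row reduce to echelon form.
R2 ← R2 + (1/11)·R1: [0, 39/11, -36/11, 36/11, 24/11, -57/11]
R3 ← R3 + (4/11)·R1: [0, 2/11, 32/11, 12/11, 8/11, -52/11]
R3 ← R3 − (2/39)·R2: [0, 0, 40/13, 12/13, 8/13, -58/13]
R4 ← R4 − (11/13)·R2: [0, 0, -29/13, 3/13, 2/13, 161/13]
R4 ← R4 + (29/40)·R3: [0, 0, 0, 9/10, 3/5, 183/20]
4 nonzero rows, so rank(C) = 4.
C has 6 columns; by rank–nullity, nullity = 6 − 4 = 2.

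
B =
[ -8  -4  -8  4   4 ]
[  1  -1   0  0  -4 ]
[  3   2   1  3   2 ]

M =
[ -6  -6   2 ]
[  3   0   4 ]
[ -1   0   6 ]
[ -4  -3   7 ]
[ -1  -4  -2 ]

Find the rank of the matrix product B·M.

3

First compute BM:
[[ 24,  20, -60],
 [ -5,  10,   6],
 [-27, -35,  37]]
Now row reduce the product.
R2 ← R2 + (5/24)·R1: [0, 85/6, -13/2]
R3 ← R3 + (9/8)·R1: [0, -25/2, -61/2]
R3 ← R3 + (15/17)·R2: [0, 0, -616/17]
3 nonzero rows, so rank(BM) = 3.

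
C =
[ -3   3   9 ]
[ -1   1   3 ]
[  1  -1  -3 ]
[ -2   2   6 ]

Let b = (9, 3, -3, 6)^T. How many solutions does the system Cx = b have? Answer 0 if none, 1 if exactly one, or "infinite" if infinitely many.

infinite

Row reduce the augmented matrix [C | b].
R2 ← R2 − (1/3)·R1: [0, 0, 0, 0]
R3 ← R3 + (1/3)·R1: [0, 0, 0, 0]
R4 ← R4 − (2/3)·R1: [0, 0, 0, 0]
The echelon form has 1 nonzero rows, and every pivot lies in the first 3 columns, so rank(C) = rank([C|b]) = 1.
The system is consistent.
rank = 1 < 3 unknowns, so there are infinitely many solutions.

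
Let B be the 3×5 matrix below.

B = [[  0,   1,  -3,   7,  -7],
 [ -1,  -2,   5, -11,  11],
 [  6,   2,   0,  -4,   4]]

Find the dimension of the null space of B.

3

Row reduce to echelon form.
Swap R1 ↔ R2
R3 ← R3 + (6)·R1: [0, -10, 30, -70, 70]
R3 ← R3 + (10)·R2: [0, 0, 0, 0, 0]
2 nonzero rows, so rank(B) = 2.
B has 5 columns; by rank–nullity, nullity = 5 − 2 = 3.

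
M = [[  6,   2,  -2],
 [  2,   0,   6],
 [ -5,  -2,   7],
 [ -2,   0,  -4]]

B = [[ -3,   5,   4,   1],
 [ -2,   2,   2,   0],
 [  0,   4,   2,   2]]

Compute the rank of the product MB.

2

First compute MB:
[[-22,  26,  24,   2],
 [ -6,  34,  20,  14],
 [ 19,  -1, -10,   9],
 [  6, -26, -16, -10]]
Now row reduce the product.
R2 ← R2 − (3/11)·R1: [0, 296/11, 148/11, 148/11]
R3 ← R3 + (19/22)·R1: [0, 236/11, 118/11, 118/11]
R4 ← R4 + (3/11)·R1: [0, -208/11, -104/11, -104/11]
R3 ← R3 − (59/74)·R2: [0, 0, 0, 0]
R4 ← R4 + (26/37)·R2: [0, 0, 0, 0]
2 nonzero rows, so rank(MB) = 2.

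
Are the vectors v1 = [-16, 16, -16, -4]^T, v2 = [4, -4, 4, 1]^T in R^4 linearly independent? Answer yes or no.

no

Form the matrix with these vectors as rows and row reduce.
R2 ← R2 + (1/4)·R1: [0, 0, 0, 0]
1 nonzero row, so the 2 vectors span a space of dimension 1.
Since 1 < 2, the vectors are linearly dependent.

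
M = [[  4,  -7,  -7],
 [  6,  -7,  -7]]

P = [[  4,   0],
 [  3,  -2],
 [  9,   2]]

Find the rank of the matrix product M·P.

1

First compute MP:
[[-68,   0],
 [-60,   0]]
Now row reduce the product.
R2 ← R2 − (15/17)·R1: [0, 0]
1 nonzero row, so rank(MP) = 1.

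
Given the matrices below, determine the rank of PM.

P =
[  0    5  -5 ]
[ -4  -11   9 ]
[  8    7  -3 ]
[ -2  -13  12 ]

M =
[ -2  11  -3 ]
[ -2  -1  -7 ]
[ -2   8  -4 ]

2

First compute PM:
[[  0, -45, -15],
 [ 12,  39,  53],
 [-24,  57, -61],
 [  6,  87,  49]]
Now row reduce the product.
Swap R1 ↔ R2
R3 ← R3 + (2)·R1: [0, 135, 45]
R4 ← R4 − (1/2)·R1: [0, 135/2, 45/2]
R3 ← R3 + (3)·R2: [0, 0, 0]
R4 ← R4 + (3/2)·R2: [0, 0, 0]
2 nonzero rows, so rank(PM) = 2.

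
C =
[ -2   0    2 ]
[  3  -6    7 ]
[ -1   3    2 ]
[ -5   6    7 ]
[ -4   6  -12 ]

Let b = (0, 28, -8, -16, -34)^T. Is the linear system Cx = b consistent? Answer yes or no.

Row reduce the augmented matrix [C | b].
R2 ← R2 + (3/2)·R1: [0, -6, 10, 28]
R3 ← R3 − (1/2)·R1: [0, 3, 1, -8]
R4 ← R4 − (5/2)·R1: [0, 6, 2, -16]
R5 ← R5 − (2)·R1: [0, 6, -16, -34]
R3 ← R3 + (1/2)·R2: [0, 0, 6, 6]
R4 ← R4 + R2: [0, 0, 12, 12]
R5 ← R5 + R2: [0, 0, -6, -6]
R4 ← R4 − (2)·R3: [0, 0, 0, 0]
R5 ← R5 + R3: [0, 0, 0, 0]
The echelon form has 3 nonzero rows, and every pivot lies in the first 3 columns, so rank(C) = rank([C|b]) = 3.
The system is consistent.

yes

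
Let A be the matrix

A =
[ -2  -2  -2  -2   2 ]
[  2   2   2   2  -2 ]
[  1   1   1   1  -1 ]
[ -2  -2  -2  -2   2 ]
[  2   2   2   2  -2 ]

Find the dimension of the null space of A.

Row reduce to echelon form.
R2 ← R2 + R1: [0, 0, 0, 0, 0]
R3 ← R3 + (1/2)·R1: [0, 0, 0, 0, 0]
R4 ← R4 − R1: [0, 0, 0, 0, 0]
R5 ← R5 + R1: [0, 0, 0, 0, 0]
1 nonzero row, so rank(A) = 1.
A has 5 columns; by rank–nullity, nullity = 5 − 1 = 4.

4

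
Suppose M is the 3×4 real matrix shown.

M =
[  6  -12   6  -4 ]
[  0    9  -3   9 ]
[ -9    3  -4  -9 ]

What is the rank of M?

2

Row reduce to echelon form.
R3 ← R3 + (3/2)·R1: [0, -15, 5, -15]
R3 ← R3 + (5/3)·R2: [0, 0, 0, 0]
Echelon form has 2 nonzero rows, so rank(M) = 2.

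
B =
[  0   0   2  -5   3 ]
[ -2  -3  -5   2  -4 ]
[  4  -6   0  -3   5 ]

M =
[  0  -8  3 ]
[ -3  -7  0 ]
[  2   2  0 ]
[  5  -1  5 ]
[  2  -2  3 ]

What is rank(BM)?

3

First compute BM:
[[-15,   3, -16],
 [  1,  33,  -8],
 [ 13,   3,  12]]
Now row reduce the product.
R2 ← R2 + (1/15)·R1: [0, 166/5, -136/15]
R3 ← R3 + (13/15)·R1: [0, 28/5, -28/15]
R3 ← R3 − (14/83)·R2: [0, 0, -28/83]
3 nonzero rows, so rank(BM) = 3.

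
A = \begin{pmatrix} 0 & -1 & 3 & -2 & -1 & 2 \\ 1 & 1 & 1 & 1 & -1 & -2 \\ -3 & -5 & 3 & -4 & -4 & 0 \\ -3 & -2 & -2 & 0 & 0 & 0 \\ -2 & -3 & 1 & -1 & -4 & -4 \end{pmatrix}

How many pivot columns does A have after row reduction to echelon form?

Row reduce to echelon form.
Swap R1 ↔ R2
R3 ← R3 + (3)·R1: [0, -2, 6, -1, -7, -6]
R4 ← R4 + (3)·R1: [0, 1, 1, 3, -3, -6]
R5 ← R5 + (2)·R1: [0, -1, 3, 1, -6, -8]
R3 ← R3 − (2)·R2: [0, 0, 0, 3, -5, -10]
R4 ← R4 + R2: [0, 0, 4, 1, -4, -4]
R5 ← R5 − R2: [0, 0, 0, 3, -5, -10]
Swap R3 ↔ R4
R5 ← R5 − R4: [0, 0, 0, 0, 0, 0]
Echelon form has 4 nonzero rows, so rank(A) = 4.
Each nonzero row contributes one pivot column: 4 pivot columns.

4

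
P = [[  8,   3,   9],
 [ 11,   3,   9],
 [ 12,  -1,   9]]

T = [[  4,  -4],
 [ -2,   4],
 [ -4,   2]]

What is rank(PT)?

2

First compute PT:
[[-10,  -2],
 [  2, -14],
 [ 14, -34]]
Now row reduce the product.
R2 ← R2 + (1/5)·R1: [0, -72/5]
R3 ← R3 + (7/5)·R1: [0, -184/5]
R3 ← R3 − (23/9)·R2: [0, 0]
2 nonzero rows, so rank(PT) = 2.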